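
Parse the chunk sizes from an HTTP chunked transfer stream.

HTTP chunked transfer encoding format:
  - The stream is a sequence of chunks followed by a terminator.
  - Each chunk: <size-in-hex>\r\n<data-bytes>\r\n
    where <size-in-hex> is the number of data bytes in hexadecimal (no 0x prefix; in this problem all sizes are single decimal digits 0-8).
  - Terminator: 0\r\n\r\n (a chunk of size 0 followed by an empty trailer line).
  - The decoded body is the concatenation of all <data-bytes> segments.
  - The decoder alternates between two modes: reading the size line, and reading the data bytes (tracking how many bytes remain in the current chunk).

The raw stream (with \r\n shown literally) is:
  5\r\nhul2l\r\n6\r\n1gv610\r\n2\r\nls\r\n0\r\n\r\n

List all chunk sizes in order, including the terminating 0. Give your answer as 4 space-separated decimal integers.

Answer: 5 6 2 0

Derivation:
Chunk 1: stream[0..1]='5' size=0x5=5, data at stream[3..8]='hul2l' -> body[0..5], body so far='hul2l'
Chunk 2: stream[10..11]='6' size=0x6=6, data at stream[13..19]='1gv610' -> body[5..11], body so far='hul2l1gv610'
Chunk 3: stream[21..22]='2' size=0x2=2, data at stream[24..26]='ls' -> body[11..13], body so far='hul2l1gv610ls'
Chunk 4: stream[28..29]='0' size=0 (terminator). Final body='hul2l1gv610ls' (13 bytes)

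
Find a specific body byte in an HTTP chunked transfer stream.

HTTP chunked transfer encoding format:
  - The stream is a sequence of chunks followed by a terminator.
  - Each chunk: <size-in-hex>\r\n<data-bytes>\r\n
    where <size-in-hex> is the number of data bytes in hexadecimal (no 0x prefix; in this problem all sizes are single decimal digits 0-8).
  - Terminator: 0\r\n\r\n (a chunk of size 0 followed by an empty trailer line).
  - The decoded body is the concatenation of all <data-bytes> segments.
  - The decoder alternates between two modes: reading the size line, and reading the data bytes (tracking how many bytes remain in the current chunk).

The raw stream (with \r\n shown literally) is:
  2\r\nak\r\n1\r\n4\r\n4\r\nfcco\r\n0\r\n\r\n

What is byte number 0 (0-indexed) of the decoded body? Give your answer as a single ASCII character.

Answer: a

Derivation:
Chunk 1: stream[0..1]='2' size=0x2=2, data at stream[3..5]='ak' -> body[0..2], body so far='ak'
Chunk 2: stream[7..8]='1' size=0x1=1, data at stream[10..11]='4' -> body[2..3], body so far='ak4'
Chunk 3: stream[13..14]='4' size=0x4=4, data at stream[16..20]='fcco' -> body[3..7], body so far='ak4fcco'
Chunk 4: stream[22..23]='0' size=0 (terminator). Final body='ak4fcco' (7 bytes)
Body byte 0 = 'a'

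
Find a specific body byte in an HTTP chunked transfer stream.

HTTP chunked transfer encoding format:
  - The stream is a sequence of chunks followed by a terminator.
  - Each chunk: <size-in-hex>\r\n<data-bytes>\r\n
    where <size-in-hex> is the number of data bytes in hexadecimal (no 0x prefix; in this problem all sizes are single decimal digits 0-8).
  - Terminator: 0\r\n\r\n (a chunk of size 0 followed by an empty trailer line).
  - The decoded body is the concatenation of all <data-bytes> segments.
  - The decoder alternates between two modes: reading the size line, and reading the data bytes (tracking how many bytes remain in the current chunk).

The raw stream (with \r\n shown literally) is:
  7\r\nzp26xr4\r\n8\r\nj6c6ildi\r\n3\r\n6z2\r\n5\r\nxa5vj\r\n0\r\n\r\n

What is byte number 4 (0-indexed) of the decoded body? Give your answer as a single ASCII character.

Answer: x

Derivation:
Chunk 1: stream[0..1]='7' size=0x7=7, data at stream[3..10]='zp26xr4' -> body[0..7], body so far='zp26xr4'
Chunk 2: stream[12..13]='8' size=0x8=8, data at stream[15..23]='j6c6ildi' -> body[7..15], body so far='zp26xr4j6c6ildi'
Chunk 3: stream[25..26]='3' size=0x3=3, data at stream[28..31]='6z2' -> body[15..18], body so far='zp26xr4j6c6ildi6z2'
Chunk 4: stream[33..34]='5' size=0x5=5, data at stream[36..41]='xa5vj' -> body[18..23], body so far='zp26xr4j6c6ildi6z2xa5vj'
Chunk 5: stream[43..44]='0' size=0 (terminator). Final body='zp26xr4j6c6ildi6z2xa5vj' (23 bytes)
Body byte 4 = 'x'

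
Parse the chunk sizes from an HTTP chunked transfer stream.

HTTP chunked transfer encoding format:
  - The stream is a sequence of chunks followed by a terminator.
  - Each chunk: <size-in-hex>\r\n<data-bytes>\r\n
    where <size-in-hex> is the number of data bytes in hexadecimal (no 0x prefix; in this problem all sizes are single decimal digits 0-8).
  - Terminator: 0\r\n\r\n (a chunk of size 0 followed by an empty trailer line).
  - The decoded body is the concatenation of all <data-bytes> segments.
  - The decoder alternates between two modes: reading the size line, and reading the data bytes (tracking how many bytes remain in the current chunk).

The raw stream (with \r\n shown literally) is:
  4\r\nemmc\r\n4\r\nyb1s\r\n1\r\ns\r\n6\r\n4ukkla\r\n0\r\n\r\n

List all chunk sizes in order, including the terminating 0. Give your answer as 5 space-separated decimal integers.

Chunk 1: stream[0..1]='4' size=0x4=4, data at stream[3..7]='emmc' -> body[0..4], body so far='emmc'
Chunk 2: stream[9..10]='4' size=0x4=4, data at stream[12..16]='yb1s' -> body[4..8], body so far='emmcyb1s'
Chunk 3: stream[18..19]='1' size=0x1=1, data at stream[21..22]='s' -> body[8..9], body so far='emmcyb1ss'
Chunk 4: stream[24..25]='6' size=0x6=6, data at stream[27..33]='4ukkla' -> body[9..15], body so far='emmcyb1ss4ukkla'
Chunk 5: stream[35..36]='0' size=0 (terminator). Final body='emmcyb1ss4ukkla' (15 bytes)

Answer: 4 4 1 6 0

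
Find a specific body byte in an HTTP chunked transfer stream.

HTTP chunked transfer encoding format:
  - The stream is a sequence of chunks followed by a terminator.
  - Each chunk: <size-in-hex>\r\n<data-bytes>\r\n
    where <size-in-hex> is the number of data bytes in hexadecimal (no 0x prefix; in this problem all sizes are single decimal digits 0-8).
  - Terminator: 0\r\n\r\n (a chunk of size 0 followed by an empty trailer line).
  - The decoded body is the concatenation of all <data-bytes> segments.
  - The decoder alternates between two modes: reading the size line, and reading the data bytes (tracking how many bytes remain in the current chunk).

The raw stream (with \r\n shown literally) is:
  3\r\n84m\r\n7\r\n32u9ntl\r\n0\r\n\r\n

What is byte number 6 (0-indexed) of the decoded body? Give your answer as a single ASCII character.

Chunk 1: stream[0..1]='3' size=0x3=3, data at stream[3..6]='84m' -> body[0..3], body so far='84m'
Chunk 2: stream[8..9]='7' size=0x7=7, data at stream[11..18]='32u9ntl' -> body[3..10], body so far='84m32u9ntl'
Chunk 3: stream[20..21]='0' size=0 (terminator). Final body='84m32u9ntl' (10 bytes)
Body byte 6 = '9'

Answer: 9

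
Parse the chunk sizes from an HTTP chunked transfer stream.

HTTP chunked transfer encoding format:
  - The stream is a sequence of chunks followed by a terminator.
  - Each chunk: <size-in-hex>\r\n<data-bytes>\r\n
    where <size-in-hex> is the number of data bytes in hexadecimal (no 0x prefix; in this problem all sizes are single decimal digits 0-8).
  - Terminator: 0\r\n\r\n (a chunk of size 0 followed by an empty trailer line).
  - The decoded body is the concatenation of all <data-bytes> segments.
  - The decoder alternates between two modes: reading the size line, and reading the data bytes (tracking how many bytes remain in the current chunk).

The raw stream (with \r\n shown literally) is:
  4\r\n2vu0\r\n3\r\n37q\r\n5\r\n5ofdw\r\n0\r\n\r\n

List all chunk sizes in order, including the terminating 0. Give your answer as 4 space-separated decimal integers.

Chunk 1: stream[0..1]='4' size=0x4=4, data at stream[3..7]='2vu0' -> body[0..4], body so far='2vu0'
Chunk 2: stream[9..10]='3' size=0x3=3, data at stream[12..15]='37q' -> body[4..7], body so far='2vu037q'
Chunk 3: stream[17..18]='5' size=0x5=5, data at stream[20..25]='5ofdw' -> body[7..12], body so far='2vu037q5ofdw'
Chunk 4: stream[27..28]='0' size=0 (terminator). Final body='2vu037q5ofdw' (12 bytes)

Answer: 4 3 5 0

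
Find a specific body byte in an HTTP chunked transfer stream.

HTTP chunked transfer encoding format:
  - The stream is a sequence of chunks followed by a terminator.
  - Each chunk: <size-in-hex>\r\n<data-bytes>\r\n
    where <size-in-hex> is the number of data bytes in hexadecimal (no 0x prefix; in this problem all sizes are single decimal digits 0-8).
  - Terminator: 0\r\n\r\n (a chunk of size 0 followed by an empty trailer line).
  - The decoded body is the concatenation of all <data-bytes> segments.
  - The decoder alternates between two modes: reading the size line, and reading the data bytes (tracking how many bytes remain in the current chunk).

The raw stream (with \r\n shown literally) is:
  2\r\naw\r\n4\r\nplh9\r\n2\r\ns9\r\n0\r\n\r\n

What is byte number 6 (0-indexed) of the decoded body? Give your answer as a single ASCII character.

Chunk 1: stream[0..1]='2' size=0x2=2, data at stream[3..5]='aw' -> body[0..2], body so far='aw'
Chunk 2: stream[7..8]='4' size=0x4=4, data at stream[10..14]='plh9' -> body[2..6], body so far='awplh9'
Chunk 3: stream[16..17]='2' size=0x2=2, data at stream[19..21]='s9' -> body[6..8], body so far='awplh9s9'
Chunk 4: stream[23..24]='0' size=0 (terminator). Final body='awplh9s9' (8 bytes)
Body byte 6 = 's'

Answer: s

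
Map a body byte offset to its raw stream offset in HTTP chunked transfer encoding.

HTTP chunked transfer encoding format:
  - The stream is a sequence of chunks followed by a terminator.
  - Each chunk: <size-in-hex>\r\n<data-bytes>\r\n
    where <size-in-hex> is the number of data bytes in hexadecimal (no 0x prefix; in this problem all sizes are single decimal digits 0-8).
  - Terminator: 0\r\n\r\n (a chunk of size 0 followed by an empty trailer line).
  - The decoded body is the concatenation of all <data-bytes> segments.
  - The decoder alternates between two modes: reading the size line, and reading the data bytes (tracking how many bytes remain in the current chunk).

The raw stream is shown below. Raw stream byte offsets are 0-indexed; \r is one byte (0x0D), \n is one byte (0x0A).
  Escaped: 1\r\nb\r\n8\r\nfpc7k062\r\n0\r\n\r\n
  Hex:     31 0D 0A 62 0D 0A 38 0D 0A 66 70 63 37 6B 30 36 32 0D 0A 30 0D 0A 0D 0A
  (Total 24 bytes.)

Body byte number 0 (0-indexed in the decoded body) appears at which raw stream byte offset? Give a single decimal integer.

Chunk 1: stream[0..1]='1' size=0x1=1, data at stream[3..4]='b' -> body[0..1], body so far='b'
Chunk 2: stream[6..7]='8' size=0x8=8, data at stream[9..17]='fpc7k062' -> body[1..9], body so far='bfpc7k062'
Chunk 3: stream[19..20]='0' size=0 (terminator). Final body='bfpc7k062' (9 bytes)
Body byte 0 at stream offset 3

Answer: 3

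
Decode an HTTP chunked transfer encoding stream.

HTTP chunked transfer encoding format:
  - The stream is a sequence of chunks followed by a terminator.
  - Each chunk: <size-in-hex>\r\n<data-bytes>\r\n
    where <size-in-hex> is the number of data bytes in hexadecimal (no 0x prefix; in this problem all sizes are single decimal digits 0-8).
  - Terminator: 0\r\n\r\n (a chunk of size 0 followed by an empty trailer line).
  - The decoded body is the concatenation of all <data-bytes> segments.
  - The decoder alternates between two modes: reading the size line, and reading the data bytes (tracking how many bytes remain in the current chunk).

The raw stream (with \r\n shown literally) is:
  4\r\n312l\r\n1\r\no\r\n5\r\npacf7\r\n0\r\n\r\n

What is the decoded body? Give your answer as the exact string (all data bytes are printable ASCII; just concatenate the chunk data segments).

Chunk 1: stream[0..1]='4' size=0x4=4, data at stream[3..7]='312l' -> body[0..4], body so far='312l'
Chunk 2: stream[9..10]='1' size=0x1=1, data at stream[12..13]='o' -> body[4..5], body so far='312lo'
Chunk 3: stream[15..16]='5' size=0x5=5, data at stream[18..23]='pacf7' -> body[5..10], body so far='312lopacf7'
Chunk 4: stream[25..26]='0' size=0 (terminator). Final body='312lopacf7' (10 bytes)

Answer: 312lopacf7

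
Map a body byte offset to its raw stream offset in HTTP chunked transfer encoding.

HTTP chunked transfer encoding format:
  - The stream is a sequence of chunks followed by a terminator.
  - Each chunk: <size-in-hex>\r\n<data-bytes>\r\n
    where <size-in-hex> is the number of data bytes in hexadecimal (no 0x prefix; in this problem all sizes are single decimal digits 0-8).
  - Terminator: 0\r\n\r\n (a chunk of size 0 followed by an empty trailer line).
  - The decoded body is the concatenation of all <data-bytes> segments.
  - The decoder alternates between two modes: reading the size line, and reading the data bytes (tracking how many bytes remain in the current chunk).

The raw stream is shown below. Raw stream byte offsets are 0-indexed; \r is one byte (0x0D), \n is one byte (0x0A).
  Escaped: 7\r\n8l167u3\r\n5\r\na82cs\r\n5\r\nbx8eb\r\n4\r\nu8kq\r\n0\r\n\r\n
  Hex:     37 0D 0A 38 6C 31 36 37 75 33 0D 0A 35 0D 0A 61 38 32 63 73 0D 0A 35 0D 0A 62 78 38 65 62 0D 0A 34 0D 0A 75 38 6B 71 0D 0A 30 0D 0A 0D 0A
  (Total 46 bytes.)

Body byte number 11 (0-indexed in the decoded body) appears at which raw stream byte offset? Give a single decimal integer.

Chunk 1: stream[0..1]='7' size=0x7=7, data at stream[3..10]='8l167u3' -> body[0..7], body so far='8l167u3'
Chunk 2: stream[12..13]='5' size=0x5=5, data at stream[15..20]='a82cs' -> body[7..12], body so far='8l167u3a82cs'
Chunk 3: stream[22..23]='5' size=0x5=5, data at stream[25..30]='bx8eb' -> body[12..17], body so far='8l167u3a82csbx8eb'
Chunk 4: stream[32..33]='4' size=0x4=4, data at stream[35..39]='u8kq' -> body[17..21], body so far='8l167u3a82csbx8ebu8kq'
Chunk 5: stream[41..42]='0' size=0 (terminator). Final body='8l167u3a82csbx8ebu8kq' (21 bytes)
Body byte 11 at stream offset 19

Answer: 19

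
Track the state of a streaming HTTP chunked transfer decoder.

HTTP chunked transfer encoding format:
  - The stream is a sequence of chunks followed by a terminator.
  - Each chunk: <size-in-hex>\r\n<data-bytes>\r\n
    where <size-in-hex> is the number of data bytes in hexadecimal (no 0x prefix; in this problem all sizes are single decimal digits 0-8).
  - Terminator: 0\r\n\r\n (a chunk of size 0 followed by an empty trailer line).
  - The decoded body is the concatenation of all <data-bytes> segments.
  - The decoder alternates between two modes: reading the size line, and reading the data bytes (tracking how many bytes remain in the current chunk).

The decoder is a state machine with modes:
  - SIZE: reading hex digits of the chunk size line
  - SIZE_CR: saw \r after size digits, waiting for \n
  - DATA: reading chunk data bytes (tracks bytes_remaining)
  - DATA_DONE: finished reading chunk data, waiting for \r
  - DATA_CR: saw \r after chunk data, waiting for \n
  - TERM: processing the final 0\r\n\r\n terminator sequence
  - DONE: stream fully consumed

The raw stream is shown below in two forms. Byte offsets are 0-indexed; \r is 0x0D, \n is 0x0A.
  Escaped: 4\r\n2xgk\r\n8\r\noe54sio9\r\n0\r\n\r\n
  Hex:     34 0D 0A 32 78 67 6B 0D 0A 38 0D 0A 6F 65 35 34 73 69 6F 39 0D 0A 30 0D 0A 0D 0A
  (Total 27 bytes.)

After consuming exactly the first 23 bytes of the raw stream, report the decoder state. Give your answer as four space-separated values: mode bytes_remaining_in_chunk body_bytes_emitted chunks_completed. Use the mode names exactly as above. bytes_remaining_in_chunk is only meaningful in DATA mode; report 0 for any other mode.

Byte 0 = '4': mode=SIZE remaining=0 emitted=0 chunks_done=0
Byte 1 = 0x0D: mode=SIZE_CR remaining=0 emitted=0 chunks_done=0
Byte 2 = 0x0A: mode=DATA remaining=4 emitted=0 chunks_done=0
Byte 3 = '2': mode=DATA remaining=3 emitted=1 chunks_done=0
Byte 4 = 'x': mode=DATA remaining=2 emitted=2 chunks_done=0
Byte 5 = 'g': mode=DATA remaining=1 emitted=3 chunks_done=0
Byte 6 = 'k': mode=DATA_DONE remaining=0 emitted=4 chunks_done=0
Byte 7 = 0x0D: mode=DATA_CR remaining=0 emitted=4 chunks_done=0
Byte 8 = 0x0A: mode=SIZE remaining=0 emitted=4 chunks_done=1
Byte 9 = '8': mode=SIZE remaining=0 emitted=4 chunks_done=1
Byte 10 = 0x0D: mode=SIZE_CR remaining=0 emitted=4 chunks_done=1
Byte 11 = 0x0A: mode=DATA remaining=8 emitted=4 chunks_done=1
Byte 12 = 'o': mode=DATA remaining=7 emitted=5 chunks_done=1
Byte 13 = 'e': mode=DATA remaining=6 emitted=6 chunks_done=1
Byte 14 = '5': mode=DATA remaining=5 emitted=7 chunks_done=1
Byte 15 = '4': mode=DATA remaining=4 emitted=8 chunks_done=1
Byte 16 = 's': mode=DATA remaining=3 emitted=9 chunks_done=1
Byte 17 = 'i': mode=DATA remaining=2 emitted=10 chunks_done=1
Byte 18 = 'o': mode=DATA remaining=1 emitted=11 chunks_done=1
Byte 19 = '9': mode=DATA_DONE remaining=0 emitted=12 chunks_done=1
Byte 20 = 0x0D: mode=DATA_CR remaining=0 emitted=12 chunks_done=1
Byte 21 = 0x0A: mode=SIZE remaining=0 emitted=12 chunks_done=2
Byte 22 = '0': mode=SIZE remaining=0 emitted=12 chunks_done=2

Answer: SIZE 0 12 2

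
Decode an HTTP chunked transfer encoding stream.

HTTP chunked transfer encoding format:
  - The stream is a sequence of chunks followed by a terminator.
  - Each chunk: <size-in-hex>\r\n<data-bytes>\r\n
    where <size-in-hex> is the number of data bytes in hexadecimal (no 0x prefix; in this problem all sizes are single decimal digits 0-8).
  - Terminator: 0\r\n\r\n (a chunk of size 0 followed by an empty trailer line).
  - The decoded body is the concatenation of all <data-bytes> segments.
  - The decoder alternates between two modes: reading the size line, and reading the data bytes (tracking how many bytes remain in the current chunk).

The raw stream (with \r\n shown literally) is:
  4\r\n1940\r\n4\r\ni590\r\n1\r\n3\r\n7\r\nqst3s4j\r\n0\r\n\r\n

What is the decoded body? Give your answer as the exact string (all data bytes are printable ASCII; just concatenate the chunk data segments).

Answer: 1940i5903qst3s4j

Derivation:
Chunk 1: stream[0..1]='4' size=0x4=4, data at stream[3..7]='1940' -> body[0..4], body so far='1940'
Chunk 2: stream[9..10]='4' size=0x4=4, data at stream[12..16]='i590' -> body[4..8], body so far='1940i590'
Chunk 3: stream[18..19]='1' size=0x1=1, data at stream[21..22]='3' -> body[8..9], body so far='1940i5903'
Chunk 4: stream[24..25]='7' size=0x7=7, data at stream[27..34]='qst3s4j' -> body[9..16], body so far='1940i5903qst3s4j'
Chunk 5: stream[36..37]='0' size=0 (terminator). Final body='1940i5903qst3s4j' (16 bytes)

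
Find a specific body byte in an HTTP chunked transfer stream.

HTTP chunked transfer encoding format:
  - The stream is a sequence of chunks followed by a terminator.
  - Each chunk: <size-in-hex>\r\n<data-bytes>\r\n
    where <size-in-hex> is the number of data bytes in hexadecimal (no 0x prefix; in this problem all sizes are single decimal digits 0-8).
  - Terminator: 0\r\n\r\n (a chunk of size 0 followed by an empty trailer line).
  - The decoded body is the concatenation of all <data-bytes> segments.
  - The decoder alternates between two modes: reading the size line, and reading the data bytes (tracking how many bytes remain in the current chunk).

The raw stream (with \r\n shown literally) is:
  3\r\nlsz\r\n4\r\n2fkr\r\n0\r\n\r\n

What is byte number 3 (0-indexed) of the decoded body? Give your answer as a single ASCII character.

Answer: 2

Derivation:
Chunk 1: stream[0..1]='3' size=0x3=3, data at stream[3..6]='lsz' -> body[0..3], body so far='lsz'
Chunk 2: stream[8..9]='4' size=0x4=4, data at stream[11..15]='2fkr' -> body[3..7], body so far='lsz2fkr'
Chunk 3: stream[17..18]='0' size=0 (terminator). Final body='lsz2fkr' (7 bytes)
Body byte 3 = '2'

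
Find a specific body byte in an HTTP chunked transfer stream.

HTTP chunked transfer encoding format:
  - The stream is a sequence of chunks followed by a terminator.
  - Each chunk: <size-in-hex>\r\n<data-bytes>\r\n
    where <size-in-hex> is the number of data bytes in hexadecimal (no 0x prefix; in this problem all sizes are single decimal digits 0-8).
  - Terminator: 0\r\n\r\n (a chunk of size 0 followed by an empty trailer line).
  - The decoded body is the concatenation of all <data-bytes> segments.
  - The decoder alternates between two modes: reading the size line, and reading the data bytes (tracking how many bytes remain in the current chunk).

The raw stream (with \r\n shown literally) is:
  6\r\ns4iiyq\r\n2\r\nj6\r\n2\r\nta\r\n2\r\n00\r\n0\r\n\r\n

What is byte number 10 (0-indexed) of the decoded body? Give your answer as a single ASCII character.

Chunk 1: stream[0..1]='6' size=0x6=6, data at stream[3..9]='s4iiyq' -> body[0..6], body so far='s4iiyq'
Chunk 2: stream[11..12]='2' size=0x2=2, data at stream[14..16]='j6' -> body[6..8], body so far='s4iiyqj6'
Chunk 3: stream[18..19]='2' size=0x2=2, data at stream[21..23]='ta' -> body[8..10], body so far='s4iiyqj6ta'
Chunk 4: stream[25..26]='2' size=0x2=2, data at stream[28..30]='00' -> body[10..12], body so far='s4iiyqj6ta00'
Chunk 5: stream[32..33]='0' size=0 (terminator). Final body='s4iiyqj6ta00' (12 bytes)
Body byte 10 = '0'

Answer: 0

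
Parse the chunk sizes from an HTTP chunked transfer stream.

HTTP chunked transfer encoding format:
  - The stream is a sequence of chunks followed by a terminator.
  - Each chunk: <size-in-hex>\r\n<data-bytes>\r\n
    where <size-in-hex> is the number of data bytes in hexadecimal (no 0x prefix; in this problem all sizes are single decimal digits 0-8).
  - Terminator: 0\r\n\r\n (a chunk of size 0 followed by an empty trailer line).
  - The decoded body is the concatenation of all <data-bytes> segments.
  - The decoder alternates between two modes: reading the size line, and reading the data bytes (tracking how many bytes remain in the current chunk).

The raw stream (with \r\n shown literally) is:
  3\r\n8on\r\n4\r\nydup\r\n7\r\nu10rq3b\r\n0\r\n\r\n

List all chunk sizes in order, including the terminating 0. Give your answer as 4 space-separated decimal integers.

Chunk 1: stream[0..1]='3' size=0x3=3, data at stream[3..6]='8on' -> body[0..3], body so far='8on'
Chunk 2: stream[8..9]='4' size=0x4=4, data at stream[11..15]='ydup' -> body[3..7], body so far='8onydup'
Chunk 3: stream[17..18]='7' size=0x7=7, data at stream[20..27]='u10rq3b' -> body[7..14], body so far='8onydupu10rq3b'
Chunk 4: stream[29..30]='0' size=0 (terminator). Final body='8onydupu10rq3b' (14 bytes)

Answer: 3 4 7 0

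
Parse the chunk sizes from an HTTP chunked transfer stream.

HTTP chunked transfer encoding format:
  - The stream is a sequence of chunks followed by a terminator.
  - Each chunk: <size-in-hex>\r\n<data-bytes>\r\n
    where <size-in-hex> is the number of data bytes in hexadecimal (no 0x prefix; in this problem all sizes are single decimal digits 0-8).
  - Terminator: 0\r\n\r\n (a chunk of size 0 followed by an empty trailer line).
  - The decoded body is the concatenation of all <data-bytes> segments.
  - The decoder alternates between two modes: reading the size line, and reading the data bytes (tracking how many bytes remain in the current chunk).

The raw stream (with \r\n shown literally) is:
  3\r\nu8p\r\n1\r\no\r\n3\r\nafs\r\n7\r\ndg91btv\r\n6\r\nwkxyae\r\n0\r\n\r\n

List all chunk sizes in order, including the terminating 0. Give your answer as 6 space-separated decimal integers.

Chunk 1: stream[0..1]='3' size=0x3=3, data at stream[3..6]='u8p' -> body[0..3], body so far='u8p'
Chunk 2: stream[8..9]='1' size=0x1=1, data at stream[11..12]='o' -> body[3..4], body so far='u8po'
Chunk 3: stream[14..15]='3' size=0x3=3, data at stream[17..20]='afs' -> body[4..7], body so far='u8poafs'
Chunk 4: stream[22..23]='7' size=0x7=7, data at stream[25..32]='dg91btv' -> body[7..14], body so far='u8poafsdg91btv'
Chunk 5: stream[34..35]='6' size=0x6=6, data at stream[37..43]='wkxyae' -> body[14..20], body so far='u8poafsdg91btvwkxyae'
Chunk 6: stream[45..46]='0' size=0 (terminator). Final body='u8poafsdg91btvwkxyae' (20 bytes)

Answer: 3 1 3 7 6 0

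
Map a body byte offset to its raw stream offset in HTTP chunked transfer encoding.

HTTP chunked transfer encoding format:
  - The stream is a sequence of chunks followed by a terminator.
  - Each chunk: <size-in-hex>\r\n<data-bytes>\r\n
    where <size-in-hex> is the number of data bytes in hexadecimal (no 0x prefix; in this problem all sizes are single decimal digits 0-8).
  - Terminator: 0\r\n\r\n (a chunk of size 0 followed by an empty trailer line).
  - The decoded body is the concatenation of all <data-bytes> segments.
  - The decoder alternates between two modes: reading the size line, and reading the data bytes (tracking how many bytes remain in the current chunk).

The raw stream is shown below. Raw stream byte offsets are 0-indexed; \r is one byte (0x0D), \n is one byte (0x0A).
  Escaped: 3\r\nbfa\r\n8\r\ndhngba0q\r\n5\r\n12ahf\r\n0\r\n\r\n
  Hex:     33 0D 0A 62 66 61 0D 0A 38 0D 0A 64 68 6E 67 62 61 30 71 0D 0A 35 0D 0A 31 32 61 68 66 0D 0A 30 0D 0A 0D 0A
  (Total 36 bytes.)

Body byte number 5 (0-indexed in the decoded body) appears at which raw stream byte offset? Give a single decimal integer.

Chunk 1: stream[0..1]='3' size=0x3=3, data at stream[3..6]='bfa' -> body[0..3], body so far='bfa'
Chunk 2: stream[8..9]='8' size=0x8=8, data at stream[11..19]='dhngba0q' -> body[3..11], body so far='bfadhngba0q'
Chunk 3: stream[21..22]='5' size=0x5=5, data at stream[24..29]='12ahf' -> body[11..16], body so far='bfadhngba0q12ahf'
Chunk 4: stream[31..32]='0' size=0 (terminator). Final body='bfadhngba0q12ahf' (16 bytes)
Body byte 5 at stream offset 13

Answer: 13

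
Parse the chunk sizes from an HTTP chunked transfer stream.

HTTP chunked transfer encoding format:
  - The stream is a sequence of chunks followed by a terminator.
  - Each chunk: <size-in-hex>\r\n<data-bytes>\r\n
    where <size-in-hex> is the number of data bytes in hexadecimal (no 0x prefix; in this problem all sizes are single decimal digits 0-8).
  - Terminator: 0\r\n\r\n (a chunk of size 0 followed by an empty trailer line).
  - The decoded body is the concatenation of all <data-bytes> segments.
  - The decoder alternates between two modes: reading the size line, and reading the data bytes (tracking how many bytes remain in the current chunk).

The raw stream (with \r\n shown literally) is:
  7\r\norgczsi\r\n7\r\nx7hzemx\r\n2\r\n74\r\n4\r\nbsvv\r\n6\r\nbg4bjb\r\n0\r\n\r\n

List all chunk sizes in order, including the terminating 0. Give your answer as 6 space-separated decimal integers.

Chunk 1: stream[0..1]='7' size=0x7=7, data at stream[3..10]='orgczsi' -> body[0..7], body so far='orgczsi'
Chunk 2: stream[12..13]='7' size=0x7=7, data at stream[15..22]='x7hzemx' -> body[7..14], body so far='orgczsix7hzemx'
Chunk 3: stream[24..25]='2' size=0x2=2, data at stream[27..29]='74' -> body[14..16], body so far='orgczsix7hzemx74'
Chunk 4: stream[31..32]='4' size=0x4=4, data at stream[34..38]='bsvv' -> body[16..20], body so far='orgczsix7hzemx74bsvv'
Chunk 5: stream[40..41]='6' size=0x6=6, data at stream[43..49]='bg4bjb' -> body[20..26], body so far='orgczsix7hzemx74bsvvbg4bjb'
Chunk 6: stream[51..52]='0' size=0 (terminator). Final body='orgczsix7hzemx74bsvvbg4bjb' (26 bytes)

Answer: 7 7 2 4 6 0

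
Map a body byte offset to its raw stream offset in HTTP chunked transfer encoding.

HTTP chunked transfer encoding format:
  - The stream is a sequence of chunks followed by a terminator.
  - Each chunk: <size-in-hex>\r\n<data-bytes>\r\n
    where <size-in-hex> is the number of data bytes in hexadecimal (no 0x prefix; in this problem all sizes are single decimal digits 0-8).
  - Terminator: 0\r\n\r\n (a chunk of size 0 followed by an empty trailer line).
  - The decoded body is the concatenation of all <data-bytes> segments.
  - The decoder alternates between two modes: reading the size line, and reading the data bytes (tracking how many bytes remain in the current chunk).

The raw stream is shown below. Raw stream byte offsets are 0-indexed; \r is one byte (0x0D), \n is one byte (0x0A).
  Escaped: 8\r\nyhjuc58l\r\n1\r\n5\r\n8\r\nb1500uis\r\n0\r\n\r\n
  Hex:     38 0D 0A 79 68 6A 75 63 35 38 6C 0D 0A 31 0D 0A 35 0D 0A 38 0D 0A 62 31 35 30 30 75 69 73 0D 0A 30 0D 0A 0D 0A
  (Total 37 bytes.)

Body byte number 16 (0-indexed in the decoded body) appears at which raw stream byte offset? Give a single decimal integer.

Chunk 1: stream[0..1]='8' size=0x8=8, data at stream[3..11]='yhjuc58l' -> body[0..8], body so far='yhjuc58l'
Chunk 2: stream[13..14]='1' size=0x1=1, data at stream[16..17]='5' -> body[8..9], body so far='yhjuc58l5'
Chunk 3: stream[19..20]='8' size=0x8=8, data at stream[22..30]='b1500uis' -> body[9..17], body so far='yhjuc58l5b1500uis'
Chunk 4: stream[32..33]='0' size=0 (terminator). Final body='yhjuc58l5b1500uis' (17 bytes)
Body byte 16 at stream offset 29

Answer: 29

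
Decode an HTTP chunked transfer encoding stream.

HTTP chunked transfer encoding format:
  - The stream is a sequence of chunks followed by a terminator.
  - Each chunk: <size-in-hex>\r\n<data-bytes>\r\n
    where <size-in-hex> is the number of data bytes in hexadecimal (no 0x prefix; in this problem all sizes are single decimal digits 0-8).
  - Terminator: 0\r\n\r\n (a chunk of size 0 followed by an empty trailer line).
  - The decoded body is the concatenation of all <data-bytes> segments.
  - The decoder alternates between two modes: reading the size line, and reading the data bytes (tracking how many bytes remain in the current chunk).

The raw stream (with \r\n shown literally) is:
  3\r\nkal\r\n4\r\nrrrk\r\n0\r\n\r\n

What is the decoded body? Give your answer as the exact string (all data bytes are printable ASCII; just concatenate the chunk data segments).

Chunk 1: stream[0..1]='3' size=0x3=3, data at stream[3..6]='kal' -> body[0..3], body so far='kal'
Chunk 2: stream[8..9]='4' size=0x4=4, data at stream[11..15]='rrrk' -> body[3..7], body so far='kalrrrk'
Chunk 3: stream[17..18]='0' size=0 (terminator). Final body='kalrrrk' (7 bytes)

Answer: kalrrrk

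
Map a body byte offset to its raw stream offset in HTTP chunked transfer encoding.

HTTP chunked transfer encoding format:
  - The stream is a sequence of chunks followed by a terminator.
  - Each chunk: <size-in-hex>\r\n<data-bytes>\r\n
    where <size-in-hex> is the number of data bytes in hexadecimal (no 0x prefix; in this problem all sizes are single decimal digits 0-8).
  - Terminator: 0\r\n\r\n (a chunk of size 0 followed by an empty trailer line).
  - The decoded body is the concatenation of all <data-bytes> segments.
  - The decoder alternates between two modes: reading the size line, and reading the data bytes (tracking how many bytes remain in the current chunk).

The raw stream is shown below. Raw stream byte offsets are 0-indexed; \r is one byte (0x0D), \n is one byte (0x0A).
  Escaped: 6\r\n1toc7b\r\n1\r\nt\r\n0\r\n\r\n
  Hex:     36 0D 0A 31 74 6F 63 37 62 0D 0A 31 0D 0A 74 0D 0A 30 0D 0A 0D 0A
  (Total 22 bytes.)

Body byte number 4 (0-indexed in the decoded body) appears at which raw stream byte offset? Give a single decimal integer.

Chunk 1: stream[0..1]='6' size=0x6=6, data at stream[3..9]='1toc7b' -> body[0..6], body so far='1toc7b'
Chunk 2: stream[11..12]='1' size=0x1=1, data at stream[14..15]='t' -> body[6..7], body so far='1toc7bt'
Chunk 3: stream[17..18]='0' size=0 (terminator). Final body='1toc7bt' (7 bytes)
Body byte 4 at stream offset 7

Answer: 7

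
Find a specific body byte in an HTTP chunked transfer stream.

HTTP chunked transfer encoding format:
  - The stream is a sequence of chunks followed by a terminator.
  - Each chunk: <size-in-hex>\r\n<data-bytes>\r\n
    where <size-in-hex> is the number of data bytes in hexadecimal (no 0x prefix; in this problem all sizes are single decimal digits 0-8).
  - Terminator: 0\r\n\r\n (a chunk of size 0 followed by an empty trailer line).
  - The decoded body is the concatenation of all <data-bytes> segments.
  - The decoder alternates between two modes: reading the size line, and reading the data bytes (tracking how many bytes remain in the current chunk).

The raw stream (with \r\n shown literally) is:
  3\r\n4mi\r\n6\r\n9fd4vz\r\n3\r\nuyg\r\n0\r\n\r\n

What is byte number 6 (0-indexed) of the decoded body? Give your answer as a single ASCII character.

Answer: 4

Derivation:
Chunk 1: stream[0..1]='3' size=0x3=3, data at stream[3..6]='4mi' -> body[0..3], body so far='4mi'
Chunk 2: stream[8..9]='6' size=0x6=6, data at stream[11..17]='9fd4vz' -> body[3..9], body so far='4mi9fd4vz'
Chunk 3: stream[19..20]='3' size=0x3=3, data at stream[22..25]='uyg' -> body[9..12], body so far='4mi9fd4vzuyg'
Chunk 4: stream[27..28]='0' size=0 (terminator). Final body='4mi9fd4vzuyg' (12 bytes)
Body byte 6 = '4'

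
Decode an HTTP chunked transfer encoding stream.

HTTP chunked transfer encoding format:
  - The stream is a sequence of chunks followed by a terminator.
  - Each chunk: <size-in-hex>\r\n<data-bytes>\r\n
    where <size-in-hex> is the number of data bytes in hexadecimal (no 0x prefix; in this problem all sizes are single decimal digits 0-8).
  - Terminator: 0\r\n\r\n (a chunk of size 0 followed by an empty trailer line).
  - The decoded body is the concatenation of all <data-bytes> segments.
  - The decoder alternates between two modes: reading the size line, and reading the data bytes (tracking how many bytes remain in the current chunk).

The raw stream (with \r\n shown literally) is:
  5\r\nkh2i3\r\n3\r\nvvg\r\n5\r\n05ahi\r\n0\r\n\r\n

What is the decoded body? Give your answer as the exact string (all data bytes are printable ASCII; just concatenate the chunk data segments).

Chunk 1: stream[0..1]='5' size=0x5=5, data at stream[3..8]='kh2i3' -> body[0..5], body so far='kh2i3'
Chunk 2: stream[10..11]='3' size=0x3=3, data at stream[13..16]='vvg' -> body[5..8], body so far='kh2i3vvg'
Chunk 3: stream[18..19]='5' size=0x5=5, data at stream[21..26]='05ahi' -> body[8..13], body so far='kh2i3vvg05ahi'
Chunk 4: stream[28..29]='0' size=0 (terminator). Final body='kh2i3vvg05ahi' (13 bytes)

Answer: kh2i3vvg05ahi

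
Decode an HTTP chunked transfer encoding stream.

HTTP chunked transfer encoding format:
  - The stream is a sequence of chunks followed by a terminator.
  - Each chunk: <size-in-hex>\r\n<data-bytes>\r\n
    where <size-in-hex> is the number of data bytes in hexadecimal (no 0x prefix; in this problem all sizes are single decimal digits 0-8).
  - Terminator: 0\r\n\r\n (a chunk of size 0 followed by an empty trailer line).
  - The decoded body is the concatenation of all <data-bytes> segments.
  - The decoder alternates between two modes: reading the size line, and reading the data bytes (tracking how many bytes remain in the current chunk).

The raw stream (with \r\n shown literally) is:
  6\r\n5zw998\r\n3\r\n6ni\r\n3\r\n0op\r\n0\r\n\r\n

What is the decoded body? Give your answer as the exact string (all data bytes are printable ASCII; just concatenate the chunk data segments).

Chunk 1: stream[0..1]='6' size=0x6=6, data at stream[3..9]='5zw998' -> body[0..6], body so far='5zw998'
Chunk 2: stream[11..12]='3' size=0x3=3, data at stream[14..17]='6ni' -> body[6..9], body so far='5zw9986ni'
Chunk 3: stream[19..20]='3' size=0x3=3, data at stream[22..25]='0op' -> body[9..12], body so far='5zw9986ni0op'
Chunk 4: stream[27..28]='0' size=0 (terminator). Final body='5zw9986ni0op' (12 bytes)

Answer: 5zw9986ni0op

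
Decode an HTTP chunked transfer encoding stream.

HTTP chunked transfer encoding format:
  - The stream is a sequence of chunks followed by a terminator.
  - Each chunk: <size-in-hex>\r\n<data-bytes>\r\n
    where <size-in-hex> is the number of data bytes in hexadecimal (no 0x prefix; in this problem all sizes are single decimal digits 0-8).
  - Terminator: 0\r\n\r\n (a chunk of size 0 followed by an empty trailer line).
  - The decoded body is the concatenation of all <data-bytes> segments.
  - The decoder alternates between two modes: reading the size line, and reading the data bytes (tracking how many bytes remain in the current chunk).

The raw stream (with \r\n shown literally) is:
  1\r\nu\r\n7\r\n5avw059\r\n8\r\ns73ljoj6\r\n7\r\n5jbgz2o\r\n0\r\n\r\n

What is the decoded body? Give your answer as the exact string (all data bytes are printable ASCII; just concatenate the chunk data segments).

Answer: u5avw059s73ljoj65jbgz2o

Derivation:
Chunk 1: stream[0..1]='1' size=0x1=1, data at stream[3..4]='u' -> body[0..1], body so far='u'
Chunk 2: stream[6..7]='7' size=0x7=7, data at stream[9..16]='5avw059' -> body[1..8], body so far='u5avw059'
Chunk 3: stream[18..19]='8' size=0x8=8, data at stream[21..29]='s73ljoj6' -> body[8..16], body so far='u5avw059s73ljoj6'
Chunk 4: stream[31..32]='7' size=0x7=7, data at stream[34..41]='5jbgz2o' -> body[16..23], body so far='u5avw059s73ljoj65jbgz2o'
Chunk 5: stream[43..44]='0' size=0 (terminator). Final body='u5avw059s73ljoj65jbgz2o' (23 bytes)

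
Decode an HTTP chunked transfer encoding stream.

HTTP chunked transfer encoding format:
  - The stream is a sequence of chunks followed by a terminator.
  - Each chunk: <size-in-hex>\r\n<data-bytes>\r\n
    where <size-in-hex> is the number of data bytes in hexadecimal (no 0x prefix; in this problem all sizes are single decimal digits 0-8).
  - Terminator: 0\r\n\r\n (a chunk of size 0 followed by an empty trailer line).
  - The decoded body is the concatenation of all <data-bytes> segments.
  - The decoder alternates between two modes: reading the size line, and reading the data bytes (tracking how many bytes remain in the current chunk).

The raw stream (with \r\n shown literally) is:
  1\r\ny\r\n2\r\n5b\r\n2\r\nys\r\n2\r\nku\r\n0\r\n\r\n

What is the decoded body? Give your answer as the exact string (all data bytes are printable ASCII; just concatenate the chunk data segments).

Answer: y5bysku

Derivation:
Chunk 1: stream[0..1]='1' size=0x1=1, data at stream[3..4]='y' -> body[0..1], body so far='y'
Chunk 2: stream[6..7]='2' size=0x2=2, data at stream[9..11]='5b' -> body[1..3], body so far='y5b'
Chunk 3: stream[13..14]='2' size=0x2=2, data at stream[16..18]='ys' -> body[3..5], body so far='y5bys'
Chunk 4: stream[20..21]='2' size=0x2=2, data at stream[23..25]='ku' -> body[5..7], body so far='y5bysku'
Chunk 5: stream[27..28]='0' size=0 (terminator). Final body='y5bysku' (7 bytes)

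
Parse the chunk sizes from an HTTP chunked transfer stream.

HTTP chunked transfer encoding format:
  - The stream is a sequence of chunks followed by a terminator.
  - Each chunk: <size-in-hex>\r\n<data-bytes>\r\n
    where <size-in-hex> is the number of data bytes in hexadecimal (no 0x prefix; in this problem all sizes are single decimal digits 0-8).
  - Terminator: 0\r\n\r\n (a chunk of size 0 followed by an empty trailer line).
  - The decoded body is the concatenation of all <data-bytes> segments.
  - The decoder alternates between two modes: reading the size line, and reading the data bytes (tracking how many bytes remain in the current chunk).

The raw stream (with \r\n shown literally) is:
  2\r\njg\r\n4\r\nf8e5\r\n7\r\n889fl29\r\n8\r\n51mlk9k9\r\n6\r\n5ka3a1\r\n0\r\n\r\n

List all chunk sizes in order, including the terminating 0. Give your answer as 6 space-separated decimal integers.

Chunk 1: stream[0..1]='2' size=0x2=2, data at stream[3..5]='jg' -> body[0..2], body so far='jg'
Chunk 2: stream[7..8]='4' size=0x4=4, data at stream[10..14]='f8e5' -> body[2..6], body so far='jgf8e5'
Chunk 3: stream[16..17]='7' size=0x7=7, data at stream[19..26]='889fl29' -> body[6..13], body so far='jgf8e5889fl29'
Chunk 4: stream[28..29]='8' size=0x8=8, data at stream[31..39]='51mlk9k9' -> body[13..21], body so far='jgf8e5889fl2951mlk9k9'
Chunk 5: stream[41..42]='6' size=0x6=6, data at stream[44..50]='5ka3a1' -> body[21..27], body so far='jgf8e5889fl2951mlk9k95ka3a1'
Chunk 6: stream[52..53]='0' size=0 (terminator). Final body='jgf8e5889fl2951mlk9k95ka3a1' (27 bytes)

Answer: 2 4 7 8 6 0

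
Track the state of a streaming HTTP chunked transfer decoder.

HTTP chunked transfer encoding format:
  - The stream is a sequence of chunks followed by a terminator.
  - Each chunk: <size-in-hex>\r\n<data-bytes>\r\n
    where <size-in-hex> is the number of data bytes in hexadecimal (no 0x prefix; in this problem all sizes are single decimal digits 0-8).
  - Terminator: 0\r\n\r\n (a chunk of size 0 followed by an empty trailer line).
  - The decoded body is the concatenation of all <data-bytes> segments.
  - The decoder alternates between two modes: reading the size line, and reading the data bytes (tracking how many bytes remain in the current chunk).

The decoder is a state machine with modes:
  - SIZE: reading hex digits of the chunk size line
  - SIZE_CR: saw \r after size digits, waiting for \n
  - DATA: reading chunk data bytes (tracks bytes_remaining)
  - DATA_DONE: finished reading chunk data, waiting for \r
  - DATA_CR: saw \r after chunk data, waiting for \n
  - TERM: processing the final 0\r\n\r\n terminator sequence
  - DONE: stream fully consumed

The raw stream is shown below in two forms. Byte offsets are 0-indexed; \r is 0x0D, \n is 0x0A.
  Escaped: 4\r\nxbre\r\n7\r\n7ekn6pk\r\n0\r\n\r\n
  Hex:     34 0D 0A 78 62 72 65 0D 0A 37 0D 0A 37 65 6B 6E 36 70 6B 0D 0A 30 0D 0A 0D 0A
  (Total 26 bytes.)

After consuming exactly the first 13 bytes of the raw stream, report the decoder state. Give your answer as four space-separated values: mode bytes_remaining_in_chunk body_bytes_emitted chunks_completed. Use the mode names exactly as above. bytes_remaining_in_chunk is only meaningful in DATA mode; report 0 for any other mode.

Byte 0 = '4': mode=SIZE remaining=0 emitted=0 chunks_done=0
Byte 1 = 0x0D: mode=SIZE_CR remaining=0 emitted=0 chunks_done=0
Byte 2 = 0x0A: mode=DATA remaining=4 emitted=0 chunks_done=0
Byte 3 = 'x': mode=DATA remaining=3 emitted=1 chunks_done=0
Byte 4 = 'b': mode=DATA remaining=2 emitted=2 chunks_done=0
Byte 5 = 'r': mode=DATA remaining=1 emitted=3 chunks_done=0
Byte 6 = 'e': mode=DATA_DONE remaining=0 emitted=4 chunks_done=0
Byte 7 = 0x0D: mode=DATA_CR remaining=0 emitted=4 chunks_done=0
Byte 8 = 0x0A: mode=SIZE remaining=0 emitted=4 chunks_done=1
Byte 9 = '7': mode=SIZE remaining=0 emitted=4 chunks_done=1
Byte 10 = 0x0D: mode=SIZE_CR remaining=0 emitted=4 chunks_done=1
Byte 11 = 0x0A: mode=DATA remaining=7 emitted=4 chunks_done=1
Byte 12 = '7': mode=DATA remaining=6 emitted=5 chunks_done=1

Answer: DATA 6 5 1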